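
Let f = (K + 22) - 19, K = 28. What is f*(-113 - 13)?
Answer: -3906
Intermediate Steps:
f = 31 (f = (28 + 22) - 19 = 50 - 19 = 31)
f*(-113 - 13) = 31*(-113 - 13) = 31*(-126) = -3906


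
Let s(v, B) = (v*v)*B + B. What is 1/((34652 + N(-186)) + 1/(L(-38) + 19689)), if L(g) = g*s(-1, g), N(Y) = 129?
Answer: 22577/785250638 ≈ 2.8751e-5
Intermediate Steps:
s(v, B) = B + B*v**2 (s(v, B) = v**2*B + B = B*v**2 + B = B + B*v**2)
L(g) = 2*g**2 (L(g) = g*(g*(1 + (-1)**2)) = g*(g*(1 + 1)) = g*(g*2) = g*(2*g) = 2*g**2)
1/((34652 + N(-186)) + 1/(L(-38) + 19689)) = 1/((34652 + 129) + 1/(2*(-38)**2 + 19689)) = 1/(34781 + 1/(2*1444 + 19689)) = 1/(34781 + 1/(2888 + 19689)) = 1/(34781 + 1/22577) = 1/(785250638/22577) = 22577/785250638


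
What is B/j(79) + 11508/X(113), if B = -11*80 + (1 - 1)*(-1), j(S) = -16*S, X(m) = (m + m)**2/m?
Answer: 233498/8927 ≈ 26.156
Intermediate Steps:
X(m) = 4*m (X(m) = (2*m)**2/m = (4*m**2)/m = 4*m)
B = -880 (B = -880 + 0*(-1) = -880 + 0 = -880)
B/j(79) + 11508/X(113) = -880/((-16*79)) + 11508/((4*113)) = -880/(-1264) + 11508/452 = -880*(-1/1264) + 11508*(1/452) = 55/79 + 2877/113 = 233498/8927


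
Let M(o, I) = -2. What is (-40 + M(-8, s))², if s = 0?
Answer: 1764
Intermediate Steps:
(-40 + M(-8, s))² = (-40 - 2)² = (-42)² = 1764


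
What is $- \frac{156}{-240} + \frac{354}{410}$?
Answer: $\frac{1241}{820} \approx 1.5134$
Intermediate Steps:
$- \frac{156}{-240} + \frac{354}{410} = \left(-156\right) \left(- \frac{1}{240}\right) + 354 \cdot \frac{1}{410} = \frac{13}{20} + \frac{177}{205} = \frac{1241}{820}$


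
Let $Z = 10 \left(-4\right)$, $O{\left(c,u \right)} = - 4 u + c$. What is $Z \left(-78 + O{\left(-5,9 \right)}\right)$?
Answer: $4760$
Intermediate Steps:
$O{\left(c,u \right)} = c - 4 u$
$Z = -40$
$Z \left(-78 + O{\left(-5,9 \right)}\right) = - 40 \left(-78 - 41\right) = \left(-40\right) \left(-119\right) = 4760$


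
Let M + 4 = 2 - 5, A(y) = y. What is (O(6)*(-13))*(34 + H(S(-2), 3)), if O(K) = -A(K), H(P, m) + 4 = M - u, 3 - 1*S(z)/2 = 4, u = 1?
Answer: 1716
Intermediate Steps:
S(z) = -2 (S(z) = 6 - 2*4 = 6 - 8 = -2)
M = -7 (M = -4 + (2 - 5) = -4 - 3 = -7)
H(P, m) = -12 (H(P, m) = -4 + (-7 - 1*1) = -4 + (-7 - 1) = -4 - 8 = -12)
O(K) = -K
(O(6)*(-13))*(34 + H(S(-2), 3)) = (-1*6*(-13))*(34 - 12) = -6*(-13)*22 = 78*22 = 1716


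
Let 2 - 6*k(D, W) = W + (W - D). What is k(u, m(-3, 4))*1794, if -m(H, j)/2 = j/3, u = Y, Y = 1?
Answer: 7475/3 ≈ 2491.7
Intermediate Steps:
u = 1
m(H, j) = -2*j/3
k(D, W) = ⅓ - W/3 + D/6 (k(D, W) = ⅓ - (W + (W - D))/6 = ⅓ - (-D + 2*W)/6 = ⅓ + (-W/3 + D/6) = ⅓ - W/3 + D/6)
k(u, m(-3, 4))*1794 = (⅓ - (-2)*4/9 + (⅙)*1)*1794 = (⅓ - ⅓*(-8/3) + ⅙)*1794 = (⅓ + 8/9 + ⅙)*1794 = (25/18)*1794 = 7475/3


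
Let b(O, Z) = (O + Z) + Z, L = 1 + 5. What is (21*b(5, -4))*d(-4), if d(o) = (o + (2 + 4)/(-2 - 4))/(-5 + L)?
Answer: 315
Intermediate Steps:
L = 6
b(O, Z) = O + 2*Z
d(o) = -1 + o (d(o) = (o + (2 + 4)/(-2 - 4))/(-5 + 6) = (o + 6/(-6))/1 = (o + 6*(-⅙))*1 = (o - 1)*1 = (-1 + o)*1 = -1 + o)
(21*b(5, -4))*d(-4) = (21*(5 + 2*(-4)))*(-1 - 4) = (21*(5 - 8))*(-5) = (21*(-3))*(-5) = -63*(-5) = 315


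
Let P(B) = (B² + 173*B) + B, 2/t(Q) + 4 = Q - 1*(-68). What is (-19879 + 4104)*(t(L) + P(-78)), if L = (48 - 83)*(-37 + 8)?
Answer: 127454901250/1079 ≈ 1.1812e+8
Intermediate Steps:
L = 1015 (L = -35*(-29) = 1015)
t(Q) = 2/(64 + Q) (t(Q) = 2/(-4 + (Q - 1*(-68))) = 2/(-4 + (Q + 68)) = 2/(-4 + (68 + Q)) = 2/(64 + Q))
P(B) = B² + 174*B
(-19879 + 4104)*(t(L) + P(-78)) = (-19879 + 4104)*(2/(64 + 1015) - 78*(174 - 78)) = -15775*(2/1079 - 78*96) = -15775*(2*(1/1079) - 7488) = -15775*(2/1079 - 7488) = -15775*(-8079550/1079) = 127454901250/1079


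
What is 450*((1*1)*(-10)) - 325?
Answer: -4825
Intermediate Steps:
450*((1*1)*(-10)) - 325 = 450*(1*(-10)) - 325 = 450*(-10) - 325 = -4500 - 325 = -4825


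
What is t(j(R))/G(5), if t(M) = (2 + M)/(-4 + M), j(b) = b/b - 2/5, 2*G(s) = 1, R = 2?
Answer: -26/17 ≈ -1.5294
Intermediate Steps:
G(s) = ½ (G(s) = (½)*1 = ½)
j(b) = ⅗ (j(b) = 1 - 2*⅕ = 1 - ⅖ = ⅗)
t(M) = (2 + M)/(-4 + M)
t(j(R))/G(5) = ((2 + ⅗)/(-4 + ⅗))/(½) = 2*((13/5)/(-17/5)) = 2*(-5/17*13/5) = 2*(-13/17) = -26/17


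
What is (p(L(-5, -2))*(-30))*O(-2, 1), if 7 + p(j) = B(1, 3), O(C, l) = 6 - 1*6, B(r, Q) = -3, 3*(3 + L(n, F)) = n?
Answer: 0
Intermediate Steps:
L(n, F) = -3 + n/3
O(C, l) = 0 (O(C, l) = 6 - 6 = 0)
p(j) = -10 (p(j) = -7 - 3 = -10)
(p(L(-5, -2))*(-30))*O(-2, 1) = -10*(-30)*0 = 300*0 = 0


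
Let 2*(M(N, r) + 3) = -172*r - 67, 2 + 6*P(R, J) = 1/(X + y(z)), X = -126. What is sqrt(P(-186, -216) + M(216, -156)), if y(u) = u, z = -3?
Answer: sqrt(222642691)/129 ≈ 115.67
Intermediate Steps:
P(R, J) = -259/774 (P(R, J) = -1/3 + 1/(6*(-126 - 3)) = -1/3 + (1/6)/(-129) = -1/3 + (1/6)*(-1/129) = -1/3 - 1/774 = -259/774)
M(N, r) = -73/2 - 86*r (M(N, r) = -3 + (-172*r - 67)/2 = -3 + (-67 - 172*r)/2 = -3 + (-67/2 - 86*r) = -73/2 - 86*r)
sqrt(P(-186, -216) + M(216, -156)) = sqrt(-259/774 + (-73/2 - 86*(-156))) = sqrt(-259/774 + (-73/2 + 13416)) = sqrt(-259/774 + 26759/2) = sqrt(5177737/387) = sqrt(222642691)/129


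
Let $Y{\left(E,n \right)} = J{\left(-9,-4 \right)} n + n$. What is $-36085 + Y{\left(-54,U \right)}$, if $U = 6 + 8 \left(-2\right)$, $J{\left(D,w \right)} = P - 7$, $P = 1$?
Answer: $-36035$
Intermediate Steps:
$J{\left(D,w \right)} = -6$ ($J{\left(D,w \right)} = 1 - 7 = -6$)
$U = -10$ ($U = 6 - 16 = -10$)
$Y{\left(E,n \right)} = - 5 n$ ($Y{\left(E,n \right)} = - 6 n + n = - 5 n$)
$-36085 + Y{\left(-54,U \right)} = -36085 - -50 = -36085 + 50 = -36035$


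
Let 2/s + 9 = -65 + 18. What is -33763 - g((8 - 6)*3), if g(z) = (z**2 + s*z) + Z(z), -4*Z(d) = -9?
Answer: -946429/28 ≈ -33801.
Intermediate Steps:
Z(d) = 9/4 (Z(d) = -1/4*(-9) = 9/4)
s = -1/28 (s = 2/(-9 + (-65 + 18)) = 2/(-9 - 47) = 2/(-56) = 2*(-1/56) = -1/28 ≈ -0.035714)
g(z) = 9/4 + z**2 - z/28 (g(z) = (z**2 - z/28) + 9/4 = 9/4 + z**2 - z/28)
-33763 - g((8 - 6)*3) = -33763 - (9/4 + ((8 - 6)*3)**2 - (8 - 6)*3/28) = -33763 - (9/4 + (2*3)**2 - 3/14) = -33763 - (9/4 + 6**2 - 1/28*6) = -33763 - (9/4 + 36 - 3/14) = -33763 - 1*1065/28 = -33763 - 1065/28 = -946429/28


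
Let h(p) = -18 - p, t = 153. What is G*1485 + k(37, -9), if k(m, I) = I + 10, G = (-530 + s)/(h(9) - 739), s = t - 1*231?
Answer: 451823/383 ≈ 1179.7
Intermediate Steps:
s = -78 (s = 153 - 1*231 = 153 - 231 = -78)
G = 304/383 (G = (-530 - 78)/((-18 - 1*9) - 739) = -608/((-18 - 9) - 739) = -608/(-27 - 739) = -608/(-766) = -608*(-1/766) = 304/383 ≈ 0.79373)
k(m, I) = 10 + I
G*1485 + k(37, -9) = (304/383)*1485 + (10 - 9) = 451440/383 + 1 = 451823/383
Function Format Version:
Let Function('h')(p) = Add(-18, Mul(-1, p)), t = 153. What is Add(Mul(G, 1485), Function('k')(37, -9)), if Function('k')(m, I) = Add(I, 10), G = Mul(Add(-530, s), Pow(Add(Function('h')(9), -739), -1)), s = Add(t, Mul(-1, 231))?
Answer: Rational(451823, 383) ≈ 1179.7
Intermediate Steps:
s = -78 (s = Add(153, Mul(-1, 231)) = Add(153, -231) = -78)
G = Rational(304, 383) (G = Mul(Add(-530, -78), Pow(Add(Add(-18, Mul(-1, 9)), -739), -1)) = Mul(-608, Pow(Add(Add(-18, -9), -739), -1)) = Mul(-608, Pow(Add(-27, -739), -1)) = Mul(-608, Pow(-766, -1)) = Mul(-608, Rational(-1, 766)) = Rational(304, 383) ≈ 0.79373)
Function('k')(m, I) = Add(10, I)
Add(Mul(G, 1485), Function('k')(37, -9)) = Add(Mul(Rational(304, 383), 1485), Add(10, -9)) = Add(Rational(451440, 383), 1) = Rational(451823, 383)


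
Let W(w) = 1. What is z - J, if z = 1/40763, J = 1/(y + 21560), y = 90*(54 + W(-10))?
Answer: -14253/1080627130 ≈ -1.3190e-5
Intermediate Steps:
y = 4950 (y = 90*(54 + 1) = 90*55 = 4950)
J = 1/26510 (J = 1/(4950 + 21560) = 1/26510 ≈ 3.7722e-5)
z = 1/40763 ≈ 2.4532e-5
z - J = 1/40763 - 1*1/26510 = 1/40763 - 1/26510 = -14253/1080627130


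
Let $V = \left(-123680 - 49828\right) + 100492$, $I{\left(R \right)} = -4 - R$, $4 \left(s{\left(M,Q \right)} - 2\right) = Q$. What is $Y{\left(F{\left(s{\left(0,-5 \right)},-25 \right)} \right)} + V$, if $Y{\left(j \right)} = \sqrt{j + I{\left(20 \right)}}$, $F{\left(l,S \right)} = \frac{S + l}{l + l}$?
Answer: $-73016 + \frac{i \sqrt{1446}}{6} \approx -73016.0 + 6.3377 i$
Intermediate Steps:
$s{\left(M,Q \right)} = 2 + \frac{Q}{4}$
$F{\left(l,S \right)} = \frac{S + l}{2 l}$
$V = -73016$ ($V = -173508 + 100492 = -73016$)
$Y{\left(j \right)} = \sqrt{-24 + j}$ ($Y{\left(j \right)} = \sqrt{j - 24} = \sqrt{-24 + j}$)
$Y{\left(F{\left(s{\left(0,-5 \right)},-25 \right)} \right)} + V = \sqrt{-24 + \frac{-25 + \left(2 + \frac{1}{4} \left(-5\right)\right)}{2 \left(2 + \frac{1}{4} \left(-5\right)\right)}} - 73016 = \sqrt{-24 + \frac{-25 + \left(2 - \frac{5}{4}\right)}{2 \left(2 - \frac{5}{4}\right)}} - 73016 = \sqrt{-24 + \frac{-25 + \frac{3}{4}}{2 \cdot \frac{3}{4}}} - 73016 = \sqrt{-24 + \frac{1}{2} \cdot \frac{4}{3} \left(- \frac{97}{4}\right)} - 73016 = \sqrt{-24 - \frac{97}{6}} - 73016 = \sqrt{- \frac{241}{6}} - 73016 = \frac{i \sqrt{1446}}{6} - 73016 = -73016 + \frac{i \sqrt{1446}}{6}$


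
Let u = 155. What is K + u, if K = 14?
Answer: 169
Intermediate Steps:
K + u = 14 + 155 = 169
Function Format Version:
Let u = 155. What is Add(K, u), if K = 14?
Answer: 169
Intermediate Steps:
Add(K, u) = Add(14, 155) = 169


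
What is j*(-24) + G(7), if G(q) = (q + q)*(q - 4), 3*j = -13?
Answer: 146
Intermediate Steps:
j = -13/3 (j = (⅓)*(-13) = -13/3 ≈ -4.3333)
G(q) = 2*q*(-4 + q) (G(q) = (2*q)*(-4 + q) = 2*q*(-4 + q))
j*(-24) + G(7) = -13/3*(-24) + 2*7*(-4 + 7) = 104 + 2*7*3 = 104 + 42 = 146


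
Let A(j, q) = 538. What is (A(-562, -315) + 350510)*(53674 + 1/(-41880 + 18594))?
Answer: 73126385457604/3881 ≈ 1.8842e+10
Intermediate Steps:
(A(-562, -315) + 350510)*(53674 + 1/(-41880 + 18594)) = (538 + 350510)*(53674 + 1/(-41880 + 18594)) = 351048*(53674 + 1/(-23286)) = 351048*(53674 - 1/23286) = 351048*(1249852763/23286) = 73126385457604/3881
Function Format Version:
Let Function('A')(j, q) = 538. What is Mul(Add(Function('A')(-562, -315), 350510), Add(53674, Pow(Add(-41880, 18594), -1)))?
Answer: Rational(73126385457604, 3881) ≈ 1.8842e+10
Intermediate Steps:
Mul(Add(Function('A')(-562, -315), 350510), Add(53674, Pow(Add(-41880, 18594), -1))) = Mul(Add(538, 350510), Add(53674, Pow(Add(-41880, 18594), -1))) = Mul(351048, Add(53674, Pow(-23286, -1))) = Mul(351048, Add(53674, Rational(-1, 23286))) = Mul(351048, Rational(1249852763, 23286)) = Rational(73126385457604, 3881)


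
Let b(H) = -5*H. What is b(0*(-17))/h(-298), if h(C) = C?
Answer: 0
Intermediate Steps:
b(0*(-17))/h(-298) = -0*(-17)/(-298) = -5*0*(-1/298) = 0*(-1/298) = 0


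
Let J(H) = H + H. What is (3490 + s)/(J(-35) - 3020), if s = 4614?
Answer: -4052/1545 ≈ -2.6227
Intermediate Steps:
J(H) = 2*H
(3490 + s)/(J(-35) - 3020) = (3490 + 4614)/(2*(-35) - 3020) = 8104/(-70 - 3020) = 8104/(-3090) = 8104*(-1/3090) = -4052/1545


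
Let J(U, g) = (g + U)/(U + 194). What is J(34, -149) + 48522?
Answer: 11062901/228 ≈ 48522.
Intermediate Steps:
J(U, g) = (U + g)/(194 + U)
J(34, -149) + 48522 = (34 - 149)/(194 + 34) + 48522 = -115/228 + 48522 = 11062901/228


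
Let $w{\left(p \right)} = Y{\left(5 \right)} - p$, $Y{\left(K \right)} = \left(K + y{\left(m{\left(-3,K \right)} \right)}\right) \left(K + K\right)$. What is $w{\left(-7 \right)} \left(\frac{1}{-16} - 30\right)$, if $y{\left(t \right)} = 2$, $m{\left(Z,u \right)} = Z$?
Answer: $- \frac{37037}{16} \approx -2314.8$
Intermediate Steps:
$Y{\left(K \right)} = 2 K \left(2 + K\right)$ ($Y{\left(K \right)} = \left(K + 2\right) \left(K + K\right) = \left(2 + K\right) 2 K = 2 K \left(2 + K\right)$)
$w{\left(p \right)} = 70 - p$ ($w{\left(p \right)} = 2 \cdot 5 \left(2 + 5\right) - p = 2 \cdot 5 \cdot 7 - p = 70 - p$)
$w{\left(-7 \right)} \left(\frac{1}{-16} - 30\right) = \left(70 - -7\right) \left(\frac{1}{-16} - 30\right) = \left(70 + 7\right) \left(- \frac{1}{16} - 30\right) = 77 \left(- \frac{481}{16}\right) = - \frac{37037}{16}$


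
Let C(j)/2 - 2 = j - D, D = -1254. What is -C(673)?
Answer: -3858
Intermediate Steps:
C(j) = 2512 + 2*j (C(j) = 4 + 2*(j - 1*(-1254)) = 4 + 2*(j + 1254) = 4 + 2*(1254 + j) = 4 + (2508 + 2*j) = 2512 + 2*j)
-C(673) = -(2512 + 2*673) = -(2512 + 1346) = -1*3858 = -3858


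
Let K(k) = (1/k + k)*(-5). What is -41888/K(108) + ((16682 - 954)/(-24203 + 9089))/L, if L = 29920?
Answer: 25571971144249/329689994700 ≈ 77.564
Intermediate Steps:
K(k) = -5*k - 5/k (K(k) = (k + 1/k)*(-5) = -5*k - 5/k)
-41888/K(108) + ((16682 - 954)/(-24203 + 9089))/L = -41888/(-5*108 - 5/108) + ((16682 - 954)/(-24203 + 9089))/29920 = -41888/(-540 - 5*1/108) + (15728/(-15114))*(1/29920) = -41888/(-540 - 5/108) + (15728*(-1/15114))*(1/29920) = -41888/(-58325/108) - 7864/7557*1/29920 = -41888*(-108/58325) - 983/28263180 = 4523904/58325 - 983/28263180 = 25571971144249/329689994700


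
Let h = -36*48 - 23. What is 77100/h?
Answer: -77100/1751 ≈ -44.032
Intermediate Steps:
h = -1751 (h = -1728 - 23 = -1751)
77100/h = 77100/(-1751) = 77100*(-1/1751) = -77100/1751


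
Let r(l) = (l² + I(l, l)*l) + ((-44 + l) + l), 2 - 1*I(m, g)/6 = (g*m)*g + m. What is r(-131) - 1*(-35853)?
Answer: -1767051356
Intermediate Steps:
I(m, g) = 12 - 6*m - 6*m*g² (I(m, g) = 12 - 6*((g*m)*g + m) = 12 - 6*(m*g² + m) = 12 - 6*(m + m*g²) = 12 + (-6*m - 6*m*g²) = 12 - 6*m - 6*m*g²)
r(l) = -44 + l² + 2*l + l*(12 - 6*l - 6*l³) (r(l) = (l² + (12 - 6*l - 6*l*l²)*l) + ((-44 + l) + l) = (l² + (12 - 6*l - 6*l³)*l) + (-44 + 2*l) = (l² + l*(12 - 6*l - 6*l³)) + (-44 + 2*l) = -44 + l² + 2*l + l*(12 - 6*l - 6*l³))
r(-131) - 1*(-35853) = (-44 - 6*(-131)⁴ - 5*(-131)² + 14*(-131)) - 1*(-35853) = (-44 - 6*294499921 - 5*17161 - 1834) + 35853 = (-44 - 1766999526 - 85805 - 1834) + 35853 = -1767087209 + 35853 = -1767051356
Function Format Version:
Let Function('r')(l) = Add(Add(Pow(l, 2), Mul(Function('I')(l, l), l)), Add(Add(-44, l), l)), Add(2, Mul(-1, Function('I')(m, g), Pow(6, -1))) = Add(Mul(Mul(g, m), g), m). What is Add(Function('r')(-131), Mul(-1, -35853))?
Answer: -1767051356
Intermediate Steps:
Function('I')(m, g) = Add(12, Mul(-6, m), Mul(-6, m, Pow(g, 2))) (Function('I')(m, g) = Add(12, Mul(-6, Add(Mul(Mul(g, m), g), m))) = Add(12, Mul(-6, Add(Mul(m, Pow(g, 2)), m))) = Add(12, Mul(-6, Add(m, Mul(m, Pow(g, 2))))) = Add(12, Add(Mul(-6, m), Mul(-6, m, Pow(g, 2)))) = Add(12, Mul(-6, m), Mul(-6, m, Pow(g, 2))))
Function('r')(l) = Add(-44, Pow(l, 2), Mul(2, l), Mul(l, Add(12, Mul(-6, l), Mul(-6, Pow(l, 3))))) (Function('r')(l) = Add(Add(Pow(l, 2), Mul(Add(12, Mul(-6, l), Mul(-6, l, Pow(l, 2))), l)), Add(Add(-44, l), l)) = Add(Add(Pow(l, 2), Mul(Add(12, Mul(-6, l), Mul(-6, Pow(l, 3))), l)), Add(-44, Mul(2, l))) = Add(Add(Pow(l, 2), Mul(l, Add(12, Mul(-6, l), Mul(-6, Pow(l, 3))))), Add(-44, Mul(2, l))) = Add(-44, Pow(l, 2), Mul(2, l), Mul(l, Add(12, Mul(-6, l), Mul(-6, Pow(l, 3))))))
Add(Function('r')(-131), Mul(-1, -35853)) = Add(Add(-44, Mul(-6, Pow(-131, 4)), Mul(-5, Pow(-131, 2)), Mul(14, -131)), Mul(-1, -35853)) = Add(Add(-44, Mul(-6, 294499921), Mul(-5, 17161), -1834), 35853) = Add(Add(-44, -1766999526, -85805, -1834), 35853) = Add(-1767087209, 35853) = -1767051356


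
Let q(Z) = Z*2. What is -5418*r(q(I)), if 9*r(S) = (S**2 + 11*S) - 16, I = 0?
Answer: 9632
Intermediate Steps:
q(Z) = 2*Z
r(S) = -16/9 + S**2/9 + 11*S/9 (r(S) = ((S**2 + 11*S) - 16)/9 = (-16 + S**2 + 11*S)/9 = -16/9 + S**2/9 + 11*S/9)
-5418*r(q(I)) = -5418*(-16/9 + (2*0)**2/9 + 11*(2*0)/9) = -5418*(-16/9 + (1/9)*0**2 + (11/9)*0) = -5418*(-16/9 + (1/9)*0 + 0) = -5418*(-16/9 + 0 + 0) = -5418*(-16)/9 = -903*(-32/3) = 9632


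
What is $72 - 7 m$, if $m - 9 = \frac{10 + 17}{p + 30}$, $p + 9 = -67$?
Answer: $\frac{603}{46} \approx 13.109$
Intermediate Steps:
$p = -76$ ($p = -9 - 67 = -76$)
$m = \frac{387}{46}$ ($m = 9 + \frac{10 + 17}{-76 + 30} = 9 + \frac{27}{-46} = 9 + 27 \left(- \frac{1}{46}\right) = 9 - \frac{27}{46} = \frac{387}{46} \approx 8.413$)
$72 - 7 m = 72 - \frac{2709}{46} = \frac{603}{46}$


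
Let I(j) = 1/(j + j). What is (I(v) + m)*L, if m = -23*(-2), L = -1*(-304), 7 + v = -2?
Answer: 125704/9 ≈ 13967.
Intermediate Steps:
v = -9 (v = -7 - 2 = -9)
I(j) = 1/(2*j)
L = 304
m = 46
(I(v) + m)*L = ((½)/(-9) + 46)*304 = ((½)*(-⅑) + 46)*304 = (-1/18 + 46)*304 = (827/18)*304 = 125704/9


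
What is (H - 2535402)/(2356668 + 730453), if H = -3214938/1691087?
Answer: -4287588576912/5220590190527 ≈ -0.82128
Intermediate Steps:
H = -3214938/1691087 (H = -3214938*1/1691087 = -3214938/1691087 ≈ -1.9011)
(H - 2535402)/(2356668 + 730453) = (-3214938/1691087 - 2535402)/(2356668 + 730453) = -4287588576912/1691087/3087121 = -4287588576912/1691087*1/3087121 = -4287588576912/5220590190527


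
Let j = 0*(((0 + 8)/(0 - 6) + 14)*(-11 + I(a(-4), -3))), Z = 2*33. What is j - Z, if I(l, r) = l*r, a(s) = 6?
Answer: -66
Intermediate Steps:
Z = 66
j = 0 (j = 0*(((0 + 8)/(0 - 6) + 14)*(-11 + 6*(-3))) = 0*((8/(-6) + 14)*(-11 - 18)) = 0*((8*(-1/6) + 14)*(-29)) = 0*((-4/3 + 14)*(-29)) = 0*((38/3)*(-29)) = 0*(-1102/3) = 0)
j - Z = 0 - 1*66 = 0 - 66 = -66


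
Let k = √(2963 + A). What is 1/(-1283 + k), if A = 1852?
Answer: -1283/1641274 - 3*√535/1641274 ≈ -0.00082399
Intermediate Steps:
k = 3*√535 (k = √(2963 + 1852) = √4815 = 3*√535 ≈ 69.390)
1/(-1283 + k) = 1/(-1283 + 3*√535)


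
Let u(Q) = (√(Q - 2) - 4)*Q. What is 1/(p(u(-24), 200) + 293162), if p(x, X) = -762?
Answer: 1/292400 ≈ 3.4200e-6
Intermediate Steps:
u(Q) = Q*(-4 + √(-2 + Q)) (u(Q) = (√(-2 + Q) - 4)*Q = (-4 + √(-2 + Q))*Q = Q*(-4 + √(-2 + Q)))
1/(p(u(-24), 200) + 293162) = 1/(-762 + 293162) = 1/292400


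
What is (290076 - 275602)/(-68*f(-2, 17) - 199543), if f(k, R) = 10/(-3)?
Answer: -43422/597949 ≈ -0.072618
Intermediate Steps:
f(k, R) = -10/3 (f(k, R) = 10*(-⅓) = -10/3)
(290076 - 275602)/(-68*f(-2, 17) - 199543) = (290076 - 275602)/(-68*(-10/3) - 199543) = 14474/(680/3 - 199543) = 14474/(-597949/3) = 14474*(-3/597949) = -43422/597949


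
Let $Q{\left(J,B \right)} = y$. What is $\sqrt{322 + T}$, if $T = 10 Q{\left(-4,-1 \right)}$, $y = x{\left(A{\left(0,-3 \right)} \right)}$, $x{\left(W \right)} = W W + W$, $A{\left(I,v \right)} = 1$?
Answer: $3 \sqrt{38} \approx 18.493$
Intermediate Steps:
$x{\left(W \right)} = W + W^{2}$ ($x{\left(W \right)} = W^{2} + W = W + W^{2}$)
$y = 2$ ($y = 1 \left(1 + 1\right) = 1 \cdot 2 = 2$)
$Q{\left(J,B \right)} = 2$
$T = 20$ ($T = 10 \cdot 2 = 20$)
$\sqrt{322 + T} = \sqrt{322 + 20} = \sqrt{342} = 3 \sqrt{38}$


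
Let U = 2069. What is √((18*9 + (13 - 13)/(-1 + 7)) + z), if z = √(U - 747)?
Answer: √(162 + √1322) ≈ 14.084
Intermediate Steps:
z = √1322 (z = √(2069 - 747) = √1322 ≈ 36.359)
√((18*9 + (13 - 13)/(-1 + 7)) + z) = √((18*9 + (13 - 13)/(-1 + 7)) + √1322) = √((162 + 0/6) + √1322) = √((162 + 0*(⅙)) + √1322) = √((162 + 0) + √1322) = √(162 + √1322)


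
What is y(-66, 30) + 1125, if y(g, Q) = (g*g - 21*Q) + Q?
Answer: 4881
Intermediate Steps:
y(g, Q) = g**2 - 20*Q (y(g, Q) = (g**2 - 21*Q) + Q = g**2 - 20*Q)
y(-66, 30) + 1125 = ((-66)**2 - 20*30) + 1125 = (4356 - 600) + 1125 = 3756 + 1125 = 4881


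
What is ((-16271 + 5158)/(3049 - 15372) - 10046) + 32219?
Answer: 273248992/12323 ≈ 22174.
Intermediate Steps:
((-16271 + 5158)/(3049 - 15372) - 10046) + 32219 = (-11113/(-12323) - 10046) + 32219 = (-11113*(-1/12323) - 10046) + 32219 = (11113/12323 - 10046) + 32219 = -123785745/12323 + 32219 = 273248992/12323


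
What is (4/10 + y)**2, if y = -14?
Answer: 4624/25 ≈ 184.96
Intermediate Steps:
(4/10 + y)**2 = (4/10 - 14)**2 = (4*(1/10) - 14)**2 = (2/5 - 14)**2 = (-68/5)**2 = 4624/25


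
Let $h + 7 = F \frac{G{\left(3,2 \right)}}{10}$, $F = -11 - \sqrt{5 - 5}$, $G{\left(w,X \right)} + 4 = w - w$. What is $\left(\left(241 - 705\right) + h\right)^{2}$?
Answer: $\frac{5442889}{25} \approx 2.1772 \cdot 10^{5}$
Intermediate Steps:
$G{\left(w,X \right)} = -4$ ($G{\left(w,X \right)} = -4 + \left(w - w\right) = -4 + 0 = -4$)
$F = -11$ ($F = -11 - \sqrt{0} = -11 - 0 = -11 + 0 = -11$)
$h = - \frac{13}{5}$ ($h = -7 - 11 \left(- \frac{4}{10}\right) = -7 - 11 \left(\left(-4\right) \frac{1}{10}\right) = -7 - - \frac{22}{5} = -7 + \frac{22}{5} = - \frac{13}{5} \approx -2.6$)
$\left(\left(241 - 705\right) + h\right)^{2} = \left(\left(241 - 705\right) - \frac{13}{5}\right)^{2} = \left(-464 - \frac{13}{5}\right)^{2} = \left(- \frac{2333}{5}\right)^{2} = \frac{5442889}{25}$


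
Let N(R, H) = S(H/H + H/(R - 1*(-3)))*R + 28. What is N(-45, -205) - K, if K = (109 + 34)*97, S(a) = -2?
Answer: -13753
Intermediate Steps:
N(R, H) = 28 - 2*R (N(R, H) = -2*R + 28 = 28 - 2*R)
K = 13871 (K = 143*97 = 13871)
N(-45, -205) - K = (28 - 2*(-45)) - 1*13871 = (28 + 90) - 13871 = 118 - 13871 = -13753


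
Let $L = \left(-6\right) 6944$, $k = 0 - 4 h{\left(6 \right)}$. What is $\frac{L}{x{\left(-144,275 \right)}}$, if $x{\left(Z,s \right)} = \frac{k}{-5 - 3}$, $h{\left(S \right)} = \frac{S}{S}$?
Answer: $-83328$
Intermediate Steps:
$h{\left(S \right)} = 1$
$k = -4$ ($k = 0 - 4 = -4$)
$x{\left(Z,s \right)} = \frac{1}{2}$ ($x{\left(Z,s \right)} = - \frac{4}{-5 - 3} = - \frac{4}{-8} = \left(-4\right) \left(- \frac{1}{8}\right) = \frac{1}{2}$)
$L = -41664$
$\frac{L}{x{\left(-144,275 \right)}} = - 41664 \frac{1}{\frac{1}{2}} = \left(-41664\right) 2 = -83328$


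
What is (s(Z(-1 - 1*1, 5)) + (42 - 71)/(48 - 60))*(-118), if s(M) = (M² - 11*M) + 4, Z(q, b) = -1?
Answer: -13039/6 ≈ -2173.2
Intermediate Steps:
s(M) = 4 + M² - 11*M
(s(Z(-1 - 1*1, 5)) + (42 - 71)/(48 - 60))*(-118) = ((4 + (-1)² - 11*(-1)) + (42 - 71)/(48 - 60))*(-118) = ((4 + 1 + 11) - 29/(-12))*(-118) = (16 - 29*(-1/12))*(-118) = (16 + 29/12)*(-118) = (221/12)*(-118) = -13039/6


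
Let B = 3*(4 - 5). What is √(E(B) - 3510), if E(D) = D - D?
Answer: 3*I*√390 ≈ 59.245*I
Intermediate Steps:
B = -3 (B = 3*(-1) = -3)
E(D) = 0
√(E(B) - 3510) = √(0 - 3510) = √(-3510) = 3*I*√390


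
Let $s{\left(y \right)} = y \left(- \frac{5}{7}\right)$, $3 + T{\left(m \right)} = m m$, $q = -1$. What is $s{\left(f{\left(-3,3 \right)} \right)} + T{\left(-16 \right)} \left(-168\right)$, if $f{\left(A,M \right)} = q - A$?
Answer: $- \frac{297538}{7} \approx -42505.0$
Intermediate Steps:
$f{\left(A,M \right)} = -1 - A$
$T{\left(m \right)} = -3 + m^{2}$ ($T{\left(m \right)} = -3 + m m = -3 + m^{2}$)
$s{\left(y \right)} = - \frac{5 y}{7}$ ($s{\left(y \right)} = y \left(\left(-5\right) \frac{1}{7}\right) = y \left(- \frac{5}{7}\right) = - \frac{5 y}{7}$)
$s{\left(f{\left(-3,3 \right)} \right)} + T{\left(-16 \right)} \left(-168\right) = - \frac{5 \left(-1 - -3\right)}{7} + \left(-3 + \left(-16\right)^{2}\right) \left(-168\right) = - \frac{5 \left(-1 + 3\right)}{7} + \left(-3 + 256\right) \left(-168\right) = \left(- \frac{5}{7}\right) 2 + 253 \left(-168\right) = - \frac{10}{7} - 42504 = - \frac{297538}{7}$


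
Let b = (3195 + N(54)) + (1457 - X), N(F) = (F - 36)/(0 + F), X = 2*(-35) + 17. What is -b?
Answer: -14116/3 ≈ -4705.3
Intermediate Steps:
X = -53 (X = -70 + 17 = -53)
N(F) = (-36 + F)/F
b = 14116/3 (b = (3195 + (-36 + 54)/54) + (1457 - 1*(-53)) = (3195 + (1/54)*18) + (1457 + 53) = (3195 + ⅓) + 1510 = 9586/3 + 1510 = 14116/3 ≈ 4705.3)
-b = -1*14116/3 = -14116/3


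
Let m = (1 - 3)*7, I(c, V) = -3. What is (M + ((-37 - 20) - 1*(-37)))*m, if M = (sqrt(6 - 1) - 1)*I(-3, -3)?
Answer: 238 + 42*sqrt(5) ≈ 331.92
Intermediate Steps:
m = -14 (m = -2*7 = -14)
M = 3 - 3*sqrt(5) (M = (sqrt(6 - 1) - 1)*(-3) = (sqrt(5) - 1)*(-3) = (-1 + sqrt(5))*(-3) = 3 - 3*sqrt(5) ≈ -3.7082)
(M + ((-37 - 20) - 1*(-37)))*m = ((3 - 3*sqrt(5)) + ((-37 - 20) - 1*(-37)))*(-14) = ((3 - 3*sqrt(5)) + (-57 + 37))*(-14) = ((3 - 3*sqrt(5)) - 20)*(-14) = (-17 - 3*sqrt(5))*(-14) = 238 + 42*sqrt(5)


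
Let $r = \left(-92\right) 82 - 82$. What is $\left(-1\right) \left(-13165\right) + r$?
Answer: $5539$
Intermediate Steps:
$r = -7626$ ($r = -7544 - 82 = -7626$)
$\left(-1\right) \left(-13165\right) + r = \left(-1\right) \left(-13165\right) - 7626 = 13165 - 7626 = 5539$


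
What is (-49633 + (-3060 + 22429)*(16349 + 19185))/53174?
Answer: 688208413/53174 ≈ 12943.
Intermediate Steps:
(-49633 + (-3060 + 22429)*(16349 + 19185))/53174 = (-49633 + 19369*35534)*(1/53174) = (-49633 + 688258046)*(1/53174) = 688208413*(1/53174) = 688208413/53174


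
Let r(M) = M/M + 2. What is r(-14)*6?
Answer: 18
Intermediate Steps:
r(M) = 3 (r(M) = 1 + 2 = 3)
r(-14)*6 = 3*6 = 18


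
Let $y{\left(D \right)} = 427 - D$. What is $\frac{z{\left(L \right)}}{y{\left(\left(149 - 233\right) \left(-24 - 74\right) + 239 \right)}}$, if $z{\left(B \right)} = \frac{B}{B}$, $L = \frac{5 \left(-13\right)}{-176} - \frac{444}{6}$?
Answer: $- \frac{1}{8044} \approx -0.00012432$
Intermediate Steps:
$L = - \frac{12959}{176}$ ($L = \left(-65\right) \left(- \frac{1}{176}\right) - 74 = \frac{65}{176} - 74 = - \frac{12959}{176} \approx -73.631$)
$z{\left(B \right)} = 1$
$\frac{z{\left(L \right)}}{y{\left(\left(149 - 233\right) \left(-24 - 74\right) + 239 \right)}} = 1 \frac{1}{427 - \left(\left(149 - 233\right) \left(-24 - 74\right) + 239\right)} = 1 \frac{1}{427 - \left(\left(-84\right) \left(-98\right) + 239\right)} = 1 \frac{1}{427 - \left(8232 + 239\right)} = 1 \frac{1}{427 - 8471} = 1 \frac{1}{-8044} = 1 \left(- \frac{1}{8044}\right) = - \frac{1}{8044}$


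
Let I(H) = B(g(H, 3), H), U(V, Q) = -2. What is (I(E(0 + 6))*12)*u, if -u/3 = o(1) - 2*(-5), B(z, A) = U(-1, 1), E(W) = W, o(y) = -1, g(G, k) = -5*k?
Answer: 648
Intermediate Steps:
B(z, A) = -2
I(H) = -2
u = -27 (u = -3*(-1 - 2*(-5)) = -3*(-1 + 10) = -3*9 = -27)
(I(E(0 + 6))*12)*u = -2*12*(-27) = -24*(-27) = 648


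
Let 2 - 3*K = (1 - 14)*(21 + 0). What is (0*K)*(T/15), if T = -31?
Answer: 0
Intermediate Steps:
K = 275/3 (K = 2/3 - (1 - 14)*(21 + 0)/3 = 2/3 - (-13)*21/3 = 2/3 - 1/3*(-273) = 2/3 + 91 = 275/3 ≈ 91.667)
(0*K)*(T/15) = (0*(275/3))*(-31/15) = 0*(-31*1/15) = 0*(-31/15) = 0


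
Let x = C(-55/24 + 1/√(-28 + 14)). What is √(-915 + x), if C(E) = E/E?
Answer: I*√914 ≈ 30.232*I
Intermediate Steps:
C(E) = 1
x = 1
√(-915 + x) = √(-915 + 1) = √(-914) = I*√914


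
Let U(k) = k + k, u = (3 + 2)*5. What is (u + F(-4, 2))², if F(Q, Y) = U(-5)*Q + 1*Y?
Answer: 4489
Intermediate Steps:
u = 25 (u = 5*5 = 25)
U(k) = 2*k
F(Q, Y) = Y - 10*Q (F(Q, Y) = (2*(-5))*Q + 1*Y = -10*Q + Y = Y - 10*Q)
(u + F(-4, 2))² = (25 + (2 - 10*(-4)))² = (25 + (2 + 40))² = (25 + 42)² = 67² = 4489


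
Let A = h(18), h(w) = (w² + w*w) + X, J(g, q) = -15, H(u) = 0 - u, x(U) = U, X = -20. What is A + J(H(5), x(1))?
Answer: 613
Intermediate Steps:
H(u) = -u
h(w) = -20 + 2*w² (h(w) = (w² + w*w) - 20 = (w² + w²) - 20 = 2*w² - 20 = -20 + 2*w²)
A = 628 (A = -20 + 2*18² = -20 + 2*324 = -20 + 648 = 628)
A + J(H(5), x(1)) = 628 - 15 = 613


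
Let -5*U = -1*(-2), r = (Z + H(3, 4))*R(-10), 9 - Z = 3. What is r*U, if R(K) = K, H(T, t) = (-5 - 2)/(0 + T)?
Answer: 44/3 ≈ 14.667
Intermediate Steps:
H(T, t) = -7/T
Z = 6 (Z = 9 - 1*3 = 9 - 3 = 6)
r = -110/3 (r = (6 - 7/3)*(-10) = (11/3)*(-10) = -110/3 ≈ -36.667)
U = -⅖ (U = -(-1)*(-2)/5 = -⅕*2 = -⅖ ≈ -0.40000)
r*U = -110/3*(-⅖) = 44/3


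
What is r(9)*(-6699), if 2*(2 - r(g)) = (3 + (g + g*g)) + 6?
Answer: 636405/2 ≈ 3.1820e+5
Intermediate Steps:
r(g) = -5/2 - g/2 - g**2/2 (r(g) = 2 - ((3 + (g + g*g)) + 6)/2 = 2 - ((3 + (g + g**2)) + 6)/2 = 2 - ((3 + g + g**2) + 6)/2 = 2 - (9 + g + g**2)/2 = 2 + (-9/2 - g/2 - g**2/2) = -5/2 - g/2 - g**2/2)
r(9)*(-6699) = (-5/2 - 1/2*9 - 1/2*9**2)*(-6699) = (-5/2 - 9/2 - 1/2*81)*(-6699) = (-5/2 - 9/2 - 81/2)*(-6699) = -95/2*(-6699) = 636405/2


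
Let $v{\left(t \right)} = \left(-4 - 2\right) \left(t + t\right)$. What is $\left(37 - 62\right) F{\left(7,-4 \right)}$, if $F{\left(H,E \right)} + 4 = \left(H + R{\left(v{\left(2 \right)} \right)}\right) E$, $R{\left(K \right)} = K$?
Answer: $-1600$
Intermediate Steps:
$v{\left(t \right)} = - 12 t$ ($v{\left(t \right)} = - 6 \cdot 2 t = - 12 t$)
$F{\left(H,E \right)} = -4 + E \left(-24 + H\right)$ ($F{\left(H,E \right)} = -4 + \left(H - 24\right) E = -4 + \left(-24 + H\right) E = -4 + E \left(-24 + H\right)$)
$\left(37 - 62\right) F{\left(7,-4 \right)} = \left(37 - 62\right) \left(-4 - -96 - 28\right) = - 25 \left(-4 + 96 - 28\right) = \left(-25\right) 64 = -1600$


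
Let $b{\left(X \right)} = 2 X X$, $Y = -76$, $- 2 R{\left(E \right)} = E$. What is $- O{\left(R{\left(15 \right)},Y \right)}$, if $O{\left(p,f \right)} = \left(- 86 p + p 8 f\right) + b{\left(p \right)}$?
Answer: $- \frac{10635}{2} \approx -5317.5$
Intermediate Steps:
$R{\left(E \right)} = - \frac{E}{2}$
$b{\left(X \right)} = 2 X^{2}$
$O{\left(p,f \right)} = - 86 p + 2 p^{2} + 8 f p$ ($O{\left(p,f \right)} = \left(- 86 p + p 8 f\right) + 2 p^{2} = \left(- 86 p + 8 p f\right) + 2 p^{2} = \left(- 86 p + 8 f p\right) + 2 p^{2} = - 86 p + 2 p^{2} + 8 f p$)
$- O{\left(R{\left(15 \right)},Y \right)} = - 2 \left(\left(- \frac{1}{2}\right) 15\right) \left(-43 - \frac{15}{2} + 4 \left(-76\right)\right) = - \frac{2 \left(-15\right) \left(-43 - \frac{15}{2} - 304\right)}{2} = - \frac{2 \left(-15\right) \left(-709\right)}{2 \cdot 2} = \left(-1\right) \frac{10635}{2} = - \frac{10635}{2}$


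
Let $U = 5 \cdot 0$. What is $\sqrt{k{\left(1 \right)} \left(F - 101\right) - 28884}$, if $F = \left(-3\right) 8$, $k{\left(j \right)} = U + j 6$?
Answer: $i \sqrt{29634} \approx 172.15 i$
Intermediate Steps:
$U = 0$
$k{\left(j \right)} = 6 j$ ($k{\left(j \right)} = 0 + j 6 = 0 + 6 j = 6 j$)
$F = -24$
$\sqrt{k{\left(1 \right)} \left(F - 101\right) - 28884} = \sqrt{6 \cdot 1 \left(-24 - 101\right) - 28884} = \sqrt{6 \left(-125\right) - 28884} = \sqrt{-750 - 28884} = \sqrt{-29634} = i \sqrt{29634}$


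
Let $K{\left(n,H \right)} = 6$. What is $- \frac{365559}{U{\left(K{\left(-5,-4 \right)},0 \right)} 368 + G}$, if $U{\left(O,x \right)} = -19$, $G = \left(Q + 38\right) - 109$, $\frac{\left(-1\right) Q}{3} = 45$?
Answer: $\frac{365559}{7198} \approx 50.786$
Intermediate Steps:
$Q = -135$ ($Q = \left(-3\right) 45 = -135$)
$G = -206$ ($G = \left(-135 + 38\right) - 109 = -97 - 109 = -206$)
$- \frac{365559}{U{\left(K{\left(-5,-4 \right)},0 \right)} 368 + G} = - \frac{365559}{\left(-19\right) 368 - 206} = - \frac{365559}{-6992 - 206} = - \frac{365559}{-7198} = \left(-365559\right) \left(- \frac{1}{7198}\right) = \frac{365559}{7198}$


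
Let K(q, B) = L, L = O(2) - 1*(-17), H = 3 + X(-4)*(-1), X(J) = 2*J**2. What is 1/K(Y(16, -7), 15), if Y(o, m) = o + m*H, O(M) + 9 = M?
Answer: 1/10 ≈ 0.10000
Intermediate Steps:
O(M) = -9 + M
H = -29 (H = 3 + (2*(-4)**2)*(-1) = 3 + (2*16)*(-1) = 3 + 32*(-1) = 3 - 32 = -29)
Y(o, m) = o - 29*m (Y(o, m) = o + m*(-29) = o - 29*m)
L = 10 (L = (-9 + 2) - 1*(-17) = -7 + 17 = 10)
K(q, B) = 10
1/K(Y(16, -7), 15) = 1/10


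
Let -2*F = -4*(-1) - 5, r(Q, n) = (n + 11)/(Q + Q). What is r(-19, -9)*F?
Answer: -1/38 ≈ -0.026316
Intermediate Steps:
r(Q, n) = (11 + n)/(2*Q) (r(Q, n) = (11 + n)/((2*Q)) = (11 + n)*(1/(2*Q)) = (11 + n)/(2*Q))
F = 1/2 (F = -(-4*(-1) - 5)/2 = -(4 - 5)/2 = -1/2*(-1) = 1/2 ≈ 0.50000)
r(-19, -9)*F = ((1/2)*(11 - 9)/(-19))*(1/2) = ((1/2)*(-1/19)*2)*(1/2) = -1/19*1/2 = -1/38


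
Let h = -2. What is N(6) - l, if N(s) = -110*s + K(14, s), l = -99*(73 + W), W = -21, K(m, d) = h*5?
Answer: 4478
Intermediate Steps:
K(m, d) = -10 (K(m, d) = -2*5 = -10)
l = -5148 (l = -99*(73 - 21) = -99*52 = -5148)
N(s) = -10 - 110*s (N(s) = -110*s - 10 = -10 - 110*s)
N(6) - l = (-10 - 110*6) - 1*(-5148) = (-10 - 660) + 5148 = -670 + 5148 = 4478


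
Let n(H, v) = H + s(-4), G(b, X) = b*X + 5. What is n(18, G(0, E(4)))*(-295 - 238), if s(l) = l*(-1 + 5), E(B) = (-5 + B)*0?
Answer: -1066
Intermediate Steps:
E(B) = 0
s(l) = 4*l (s(l) = l*4 = 4*l)
G(b, X) = 5 + X*b (G(b, X) = X*b + 5 = 5 + X*b)
n(H, v) = -16 + H (n(H, v) = H + 4*(-4) = H - 16 = -16 + H)
n(18, G(0, E(4)))*(-295 - 238) = (-16 + 18)*(-295 - 238) = 2*(-533) = -1066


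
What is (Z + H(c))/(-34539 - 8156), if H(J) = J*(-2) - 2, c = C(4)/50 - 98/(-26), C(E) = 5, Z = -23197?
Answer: 1508438/2775175 ≈ 0.54355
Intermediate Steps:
c = 503/130 (c = 5/50 - 98/(-26) = 5*(1/50) - 98*(-1/26) = ⅒ + 49/13 = 503/130 ≈ 3.8692)
H(J) = -2 - 2*J (H(J) = -2*J - 2 = -2 - 2*J)
(Z + H(c))/(-34539 - 8156) = (-23197 + (-2 - 2*503/130))/(-34539 - 8156) = (-23197 + (-2 - 503/65))/(-42695) = (-23197 - 633/65)*(-1/42695) = -1508438/65*(-1/42695) = 1508438/2775175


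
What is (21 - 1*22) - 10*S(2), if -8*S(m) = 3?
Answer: 11/4 ≈ 2.7500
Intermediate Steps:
S(m) = -3/8 (S(m) = -1/8*3 = -3/8)
(21 - 1*22) - 10*S(2) = (21 - 1*22) - 10*(-3/8) = (21 - 22) + 15/4 = -1 + 15/4 = 11/4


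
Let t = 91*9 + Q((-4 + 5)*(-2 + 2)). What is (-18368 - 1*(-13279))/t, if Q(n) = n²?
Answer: -727/117 ≈ -6.2137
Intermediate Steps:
t = 819 (t = 91*9 + ((-4 + 5)*(-2 + 2))² = 819 + (1*0)² = 819 + 0² = 819 + 0 = 819)
(-18368 - 1*(-13279))/t = (-18368 - 1*(-13279))/819 = (-18368 + 13279)*(1/819) = -5089*1/819 = -727/117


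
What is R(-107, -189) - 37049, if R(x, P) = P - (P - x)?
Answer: -37156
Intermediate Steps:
R(x, P) = x (R(x, P) = P + (x - P) = x)
R(-107, -189) - 37049 = -107 - 37049 = -37156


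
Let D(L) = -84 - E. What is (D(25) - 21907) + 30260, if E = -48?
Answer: 8317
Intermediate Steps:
D(L) = -36 (D(L) = -84 - 1*(-48) = -84 + 48 = -36)
(D(25) - 21907) + 30260 = (-36 - 21907) + 30260 = -21943 + 30260 = 8317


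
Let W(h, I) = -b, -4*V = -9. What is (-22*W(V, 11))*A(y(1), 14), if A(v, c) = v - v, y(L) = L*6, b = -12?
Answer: 0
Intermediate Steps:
V = 9/4 (V = -¼*(-9) = 9/4 ≈ 2.2500)
y(L) = 6*L
A(v, c) = 0
W(h, I) = 12 (W(h, I) = -1*(-12) = 12)
(-22*W(V, 11))*A(y(1), 14) = -22*12*0 = -264*0 = 0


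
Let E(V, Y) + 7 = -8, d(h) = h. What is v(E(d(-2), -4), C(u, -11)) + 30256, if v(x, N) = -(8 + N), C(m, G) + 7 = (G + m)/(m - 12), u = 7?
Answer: 151271/5 ≈ 30254.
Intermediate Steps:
E(V, Y) = -15 (E(V, Y) = -7 - 8 = -15)
C(m, G) = -7 + (G + m)/(-12 + m) (C(m, G) = -7 + (G + m)/(m - 12) = -7 + (G + m)/(-12 + m))
v(x, N) = -8 - N
v(E(d(-2), -4), C(u, -11)) + 30256 = (-8 - (84 - 11 - 6*7)/(-12 + 7)) + 30256 = (-8 - (84 - 11 - 42)/(-5)) + 30256 = (-8 - (-1)*31/5) + 30256 = (-8 - 1*(-31/5)) + 30256 = (-8 + 31/5) + 30256 = -9/5 + 30256 = 151271/5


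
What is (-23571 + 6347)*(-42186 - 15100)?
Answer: 986694064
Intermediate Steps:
(-23571 + 6347)*(-42186 - 15100) = -17224*(-57286) = 986694064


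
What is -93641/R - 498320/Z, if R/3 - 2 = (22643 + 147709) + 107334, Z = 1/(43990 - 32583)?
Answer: -4735415885533001/833064 ≈ -5.6843e+9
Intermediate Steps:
Z = 1/11407 ≈ 8.7666e-5
R = 833064 (R = 6 + 3*((22643 + 147709) + 107334) = 6 + 3*(170352 + 107334) = 6 + 3*277686 = 6 + 833058 = 833064)
-93641/R - 498320/Z = -93641/833064 - 498320/1/11407 = -93641*1/833064 - 498320*11407 = -93641/833064 - 5684336240 = -4735415885533001/833064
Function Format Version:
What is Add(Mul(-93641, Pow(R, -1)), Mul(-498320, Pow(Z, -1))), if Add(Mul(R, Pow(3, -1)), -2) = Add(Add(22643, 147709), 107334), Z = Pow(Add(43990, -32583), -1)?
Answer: Rational(-4735415885533001, 833064) ≈ -5.6843e+9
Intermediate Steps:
Z = Rational(1, 11407) (Z = Pow(11407, -1) = Rational(1, 11407) ≈ 8.7666e-5)
R = 833064 (R = Add(6, Mul(3, Add(Add(22643, 147709), 107334))) = Add(6, Mul(3, Add(170352, 107334))) = Add(6, Mul(3, 277686)) = Add(6, 833058) = 833064)
Add(Mul(-93641, Pow(R, -1)), Mul(-498320, Pow(Z, -1))) = Add(Mul(-93641, Pow(833064, -1)), Mul(-498320, Pow(Rational(1, 11407), -1))) = Add(Mul(-93641, Rational(1, 833064)), Mul(-498320, 11407)) = Add(Rational(-93641, 833064), -5684336240) = Rational(-4735415885533001, 833064)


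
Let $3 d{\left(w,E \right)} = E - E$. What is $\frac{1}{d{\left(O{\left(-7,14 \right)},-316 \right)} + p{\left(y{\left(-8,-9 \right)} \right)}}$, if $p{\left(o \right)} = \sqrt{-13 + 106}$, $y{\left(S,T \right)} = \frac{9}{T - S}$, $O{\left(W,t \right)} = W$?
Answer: $\frac{\sqrt{93}}{93} \approx 0.1037$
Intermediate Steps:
$d{\left(w,E \right)} = 0$ ($d{\left(w,E \right)} = \frac{E - E}{3} = \frac{1}{3} \cdot 0 = 0$)
$p{\left(o \right)} = \sqrt{93}$
$\frac{1}{d{\left(O{\left(-7,14 \right)},-316 \right)} + p{\left(y{\left(-8,-9 \right)} \right)}} = \frac{1}{0 + \sqrt{93}} = \frac{1}{\sqrt{93}} = \frac{\sqrt{93}}{93}$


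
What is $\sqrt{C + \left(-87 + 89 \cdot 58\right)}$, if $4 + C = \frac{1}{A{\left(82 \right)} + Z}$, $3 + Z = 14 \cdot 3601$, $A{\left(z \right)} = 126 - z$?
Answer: $\frac{19 \sqrt{35759779430}}{50455} \approx 71.211$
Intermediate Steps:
$Z = 50411$ ($Z = -3 + 14 \cdot 3601 = -3 + 50414 = 50411$)
$C = - \frac{201819}{50455}$ ($C = -4 + \frac{1}{\left(126 - 82\right) + 50411} = -4 + \frac{1}{44 + 50411} = -4 + \frac{1}{50455} = - \frac{201819}{50455} \approx -4.0$)
$\sqrt{C + \left(-87 + 89 \cdot 58\right)} = \sqrt{- \frac{201819}{50455} + \left(-87 + 89 \cdot 58\right)} = \sqrt{- \frac{201819}{50455} + \left(-87 + 5162\right)} = \sqrt{- \frac{201819}{50455} + 5075} = \sqrt{\frac{255857306}{50455}} = \frac{19 \sqrt{35759779430}}{50455}$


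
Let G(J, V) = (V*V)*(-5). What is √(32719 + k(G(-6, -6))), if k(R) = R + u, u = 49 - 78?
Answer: √32510 ≈ 180.31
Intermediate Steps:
u = -29
G(J, V) = -5*V² (G(J, V) = V²*(-5) = -5*V²)
k(R) = -29 + R (k(R) = R - 29 = -29 + R)
√(32719 + k(G(-6, -6))) = √(32719 + (-29 - 5*(-6)²)) = √(32719 + (-29 - 5*36)) = √(32719 + (-29 - 180)) = √(32719 - 209) = √32510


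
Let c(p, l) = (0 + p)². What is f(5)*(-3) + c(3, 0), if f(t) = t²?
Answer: -66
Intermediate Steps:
c(p, l) = p²
f(5)*(-3) + c(3, 0) = 5²*(-3) + 3² = 25*(-3) + 9 = -75 + 9 = -66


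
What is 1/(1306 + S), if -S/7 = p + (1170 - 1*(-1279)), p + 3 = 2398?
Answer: -1/32602 ≈ -3.0673e-5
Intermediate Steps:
p = 2395 (p = -3 + 2398 = 2395)
S = -33908 (S = -7*(2395 + (1170 - 1*(-1279))) = -7*(2395 + (1170 + 1279)) = -7*(2395 + 2449) = -7*4844 = -33908)
1/(1306 + S) = 1/(1306 - 33908) = 1/(-32602) = -1/32602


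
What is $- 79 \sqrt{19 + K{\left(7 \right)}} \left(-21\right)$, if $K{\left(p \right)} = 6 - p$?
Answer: $4977 \sqrt{2} \approx 7038.5$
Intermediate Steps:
$- 79 \sqrt{19 + K{\left(7 \right)}} \left(-21\right) = - 79 \sqrt{19 + \left(6 - 7\right)} \left(-21\right) = - 79 \sqrt{19 - 1} \left(-21\right) = - 79 \sqrt{18} \left(-21\right) = - 79 \cdot 3 \sqrt{2} \left(-21\right) = - 237 \sqrt{2} \left(-21\right) = 4977 \sqrt{2}$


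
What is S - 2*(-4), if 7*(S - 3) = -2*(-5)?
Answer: 87/7 ≈ 12.429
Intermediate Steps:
S = 31/7 (S = 3 + (-2*(-5))/7 = 3 + (⅐)*10 = 3 + 10/7 = 31/7 ≈ 4.4286)
S - 2*(-4) = 31/7 - 2*(-4) = 31/7 + 8 = 87/7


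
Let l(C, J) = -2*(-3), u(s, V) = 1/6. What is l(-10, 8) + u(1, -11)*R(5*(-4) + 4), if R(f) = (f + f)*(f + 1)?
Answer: 86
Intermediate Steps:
u(s, V) = ⅙
l(C, J) = 6
R(f) = 2*f*(1 + f) (R(f) = (2*f)*(1 + f) = 2*f*(1 + f))
l(-10, 8) + u(1, -11)*R(5*(-4) + 4) = 6 + (2*(5*(-4) + 4)*(1 + (5*(-4) + 4)))/6 = 6 + (2*(-20 + 4)*(1 + (-20 + 4)))/6 = 6 + (2*(-16)*(1 - 16))/6 = 6 + (2*(-16)*(-15))/6 = 6 + (⅙)*480 = 6 + 80 = 86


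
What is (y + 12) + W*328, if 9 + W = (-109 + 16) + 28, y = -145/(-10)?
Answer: -48491/2 ≈ -24246.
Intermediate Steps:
y = 29/2 (y = -145*(-⅒) = 29/2 ≈ 14.500)
W = -74 (W = -9 + ((-109 + 16) + 28) = -9 + (-93 + 28) = -9 - 65 = -74)
(y + 12) + W*328 = (29/2 + 12) - 74*328 = 53/2 - 24272 = -48491/2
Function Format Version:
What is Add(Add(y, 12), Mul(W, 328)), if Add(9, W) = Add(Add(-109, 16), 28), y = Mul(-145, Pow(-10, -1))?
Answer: Rational(-48491, 2) ≈ -24246.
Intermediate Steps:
y = Rational(29, 2) (y = Mul(-145, Rational(-1, 10)) = Rational(29, 2) ≈ 14.500)
W = -74 (W = Add(-9, Add(Add(-109, 16), 28)) = Add(-9, Add(-93, 28)) = Add(-9, -65) = -74)
Add(Add(y, 12), Mul(W, 328)) = Add(Add(Rational(29, 2), 12), Mul(-74, 328)) = Add(Rational(53, 2), -24272) = Rational(-48491, 2)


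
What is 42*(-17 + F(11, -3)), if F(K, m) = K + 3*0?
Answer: -252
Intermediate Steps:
F(K, m) = K (F(K, m) = K + 0 = K)
42*(-17 + F(11, -3)) = 42*(-17 + 11) = 42*(-6) = -252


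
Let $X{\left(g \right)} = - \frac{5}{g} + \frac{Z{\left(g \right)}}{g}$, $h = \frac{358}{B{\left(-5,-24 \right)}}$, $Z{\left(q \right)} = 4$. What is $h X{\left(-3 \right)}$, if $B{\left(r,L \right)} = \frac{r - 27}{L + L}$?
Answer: $179$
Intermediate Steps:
$B{\left(r,L \right)} = \frac{-27 + r}{2 L}$
$h = 537$ ($h = \frac{358}{\frac{1}{2} \frac{1}{-24} \left(-27 - 5\right)} = \frac{358}{\frac{1}{2} \left(- \frac{1}{24}\right) \left(-32\right)} = \frac{358}{\frac{2}{3}} = 358 \cdot \frac{3}{2} = 537$)
$X{\left(g \right)} = - \frac{1}{g}$ ($X{\left(g \right)} = - \frac{5}{g} + \frac{4}{g} = - \frac{1}{g}$)
$h X{\left(-3 \right)} = 537 \left(- \frac{1}{-3}\right) = 537 \left(\left(-1\right) \left(- \frac{1}{3}\right)\right) = 537 \cdot \frac{1}{3} = 179$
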